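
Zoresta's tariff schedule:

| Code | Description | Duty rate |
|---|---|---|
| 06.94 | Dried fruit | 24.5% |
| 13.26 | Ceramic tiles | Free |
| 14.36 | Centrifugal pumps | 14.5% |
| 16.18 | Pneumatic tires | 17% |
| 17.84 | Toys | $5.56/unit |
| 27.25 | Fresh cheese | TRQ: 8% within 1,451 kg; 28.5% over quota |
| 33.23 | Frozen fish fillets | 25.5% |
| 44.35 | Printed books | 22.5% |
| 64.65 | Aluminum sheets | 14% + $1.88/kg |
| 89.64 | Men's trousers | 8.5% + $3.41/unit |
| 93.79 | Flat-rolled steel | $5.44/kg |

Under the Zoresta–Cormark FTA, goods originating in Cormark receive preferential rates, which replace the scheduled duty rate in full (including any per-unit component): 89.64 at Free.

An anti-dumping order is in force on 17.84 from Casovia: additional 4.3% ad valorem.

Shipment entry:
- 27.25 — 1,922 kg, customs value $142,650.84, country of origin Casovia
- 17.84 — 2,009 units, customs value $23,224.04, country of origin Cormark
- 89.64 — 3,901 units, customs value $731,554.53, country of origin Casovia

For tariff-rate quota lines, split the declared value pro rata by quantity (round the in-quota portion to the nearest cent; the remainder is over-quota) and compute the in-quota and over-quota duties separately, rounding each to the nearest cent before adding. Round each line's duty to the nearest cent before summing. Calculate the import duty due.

$105,232.97

Line 1 (27.25, Casovia, 1,922 kg, $142,650.84):
Code 27.25 is under a tariff-rate quota (threshold 1,451 kg). In-quota: 1,451 kg at 8%; over-quota: 471 kg at 28.5%.
Pro-rata value split: in-quota = $142,650.84 × 1,451/1,922 = $107,693.22; over-quota = $142,650.84 − $107,693.22 = $34,957.62.
In-quota duty = $107,693.22 × 8% = $8,615.46. Over-quota duty = $34,957.62 × 28.5% = $9,962.92.
Line duty = $8,615.46 + $9,962.92 = $18,578.38.
Line 2 (17.84, Cormark, 2,009 units, $23,224.04):
Base rate for 17.84 is $5.56/unit.
Origin Cormark is the FTA partner but 17.84 is not on the preference list; base rate stands.
The additional-duty order on 17.84 targets Casovia, not Cormark; it does not apply.
Duty = 2,009 × $5.56 = $11,170.04.
Line 3 (89.64, Casovia, 3,901 units, $731,554.53):
Base rate for 89.64 is 8.5% + $3.41/unit.
89.64 has an FTA preferential rate, but origin Casovia is not Cormark; base rate stands.
Duty = $731,554.53 × 8.5% + 3,901 × $3.41 = $75,484.55.
Total = $18,578.38 + $11,170.04 + $75,484.55 = $105,232.97.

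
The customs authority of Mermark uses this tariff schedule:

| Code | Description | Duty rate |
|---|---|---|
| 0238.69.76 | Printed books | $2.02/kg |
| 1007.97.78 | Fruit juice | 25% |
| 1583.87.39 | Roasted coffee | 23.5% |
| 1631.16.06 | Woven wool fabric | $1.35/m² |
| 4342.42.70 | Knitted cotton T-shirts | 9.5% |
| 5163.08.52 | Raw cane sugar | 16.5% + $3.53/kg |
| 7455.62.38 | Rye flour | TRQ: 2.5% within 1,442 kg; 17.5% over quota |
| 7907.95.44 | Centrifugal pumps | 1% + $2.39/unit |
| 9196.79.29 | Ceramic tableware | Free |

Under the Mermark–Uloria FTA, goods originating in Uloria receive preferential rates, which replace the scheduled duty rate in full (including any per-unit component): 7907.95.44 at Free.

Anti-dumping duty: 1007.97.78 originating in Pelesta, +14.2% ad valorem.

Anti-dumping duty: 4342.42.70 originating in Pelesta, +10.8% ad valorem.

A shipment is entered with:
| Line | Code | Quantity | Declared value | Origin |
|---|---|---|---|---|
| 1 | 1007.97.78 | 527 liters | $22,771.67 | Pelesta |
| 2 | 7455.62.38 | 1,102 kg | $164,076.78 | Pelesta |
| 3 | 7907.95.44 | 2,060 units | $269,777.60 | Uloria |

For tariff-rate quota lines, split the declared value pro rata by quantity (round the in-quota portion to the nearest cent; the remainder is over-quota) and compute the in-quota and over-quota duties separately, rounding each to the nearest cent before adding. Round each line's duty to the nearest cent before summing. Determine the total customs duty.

$13,028.41

Line 1 (1007.97.78, Pelesta, 527 liters, $22,771.67):
Base rate for 1007.97.78 is 25%.
Additional duty on 1007.97.78 from Pelesta: +14.2%. Applied ad valorem rate: 25% + 14.2% = 39.2%.
Duty = $22,771.67 × 39.2% = $8,926.49.
Line 2 (7455.62.38, Pelesta, 1,102 kg, $164,076.78):
Code 7455.62.38 is under a tariff-rate quota (threshold 1,442 kg). Quantity 1,102 kg is within the quota, so the in-quota rate 2.5% applies to the full value.
Duty = $164,076.78 × 2.5% = $4,101.92.
Line 3 (7907.95.44, Uloria, 2,060 units, $269,777.60):
Base rate for 7907.95.44 is 1% + $2.39/unit.
Origin Uloria qualifies under the Mermark–Uloria agreement and 7907.95.44 is covered: preferential rate Free applies instead.
Duty = $269,777.60 × 0% = $0.00.
Total = $8,926.49 + $4,101.92 + $0.00 = $13,028.41.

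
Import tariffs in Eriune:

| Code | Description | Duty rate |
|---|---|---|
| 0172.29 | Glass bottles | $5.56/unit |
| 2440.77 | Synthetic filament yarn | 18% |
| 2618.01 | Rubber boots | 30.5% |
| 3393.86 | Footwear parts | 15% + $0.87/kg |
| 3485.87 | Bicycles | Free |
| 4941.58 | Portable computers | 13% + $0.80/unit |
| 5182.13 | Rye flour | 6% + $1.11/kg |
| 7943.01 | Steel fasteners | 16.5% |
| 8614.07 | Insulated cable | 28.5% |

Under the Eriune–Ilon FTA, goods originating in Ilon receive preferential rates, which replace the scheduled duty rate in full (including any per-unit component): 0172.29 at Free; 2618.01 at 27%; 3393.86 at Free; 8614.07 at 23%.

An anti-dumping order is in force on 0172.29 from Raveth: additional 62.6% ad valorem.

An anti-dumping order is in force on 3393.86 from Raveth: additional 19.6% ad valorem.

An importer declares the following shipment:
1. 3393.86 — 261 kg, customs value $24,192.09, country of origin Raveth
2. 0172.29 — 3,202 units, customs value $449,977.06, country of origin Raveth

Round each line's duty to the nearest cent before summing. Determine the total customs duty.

$308,086.29

Line 1 (3393.86, Raveth, 261 kg, $24,192.09):
Base rate for 3393.86 is 15% + $0.87/kg.
3393.86 has an FTA preferential rate, but origin Raveth is not Ilon; base rate stands.
Additional duty on 3393.86 from Raveth: +19.6%. Applied ad valorem rate: 15% + 19.6% = 34.6%.
Duty = $24,192.09 × 34.6% + 261 × $0.87 = $8,597.53.
Line 2 (0172.29, Raveth, 3,202 units, $449,977.06):
Base rate for 0172.29 is $5.56/unit.
0172.29 has an FTA preferential rate, but origin Raveth is not Ilon; base rate stands.
Additional duty on 0172.29 from Raveth: +62.6% ad valorem. Applied ad valorem rate = 62.6%.
Duty = $449,977.06 × 62.6% + 3,202 × $5.56 = $299,488.76.
Total = $8,597.53 + $299,488.76 = $308,086.29.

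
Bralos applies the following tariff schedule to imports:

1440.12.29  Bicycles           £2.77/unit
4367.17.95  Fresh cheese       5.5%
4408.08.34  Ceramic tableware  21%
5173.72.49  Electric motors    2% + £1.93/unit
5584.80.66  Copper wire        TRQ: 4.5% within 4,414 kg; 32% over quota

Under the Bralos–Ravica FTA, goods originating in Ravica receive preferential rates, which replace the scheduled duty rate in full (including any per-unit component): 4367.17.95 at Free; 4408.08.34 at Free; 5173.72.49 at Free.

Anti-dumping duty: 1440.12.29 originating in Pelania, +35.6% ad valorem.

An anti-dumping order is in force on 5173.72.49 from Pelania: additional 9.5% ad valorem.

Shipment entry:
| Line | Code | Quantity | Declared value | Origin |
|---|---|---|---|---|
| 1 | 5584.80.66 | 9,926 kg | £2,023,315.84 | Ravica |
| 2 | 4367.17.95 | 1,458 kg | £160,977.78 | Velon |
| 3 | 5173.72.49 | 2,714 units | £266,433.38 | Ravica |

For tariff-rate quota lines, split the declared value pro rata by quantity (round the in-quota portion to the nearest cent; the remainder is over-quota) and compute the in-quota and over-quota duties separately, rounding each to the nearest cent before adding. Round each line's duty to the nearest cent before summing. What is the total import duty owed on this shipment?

Line 1 (5584.80.66, Ravica, 9,926 kg, £2,023,315.84):
Code 5584.80.66 is under a tariff-rate quota (threshold 4,414 kg). In-quota: 4,414 kg at 4.5%; over-quota: 5,512 kg at 32%.
Pro-rata value split: in-quota = £2,023,315.84 × 4,414/9,926 = £899,749.76; over-quota = £2,023,315.84 − £899,749.76 = £1,123,566.08.
In-quota duty = £899,749.76 × 4.5% = £40,488.74. Over-quota duty = £1,123,566.08 × 32% = £359,541.15.
Line duty = £40,488.74 + £359,541.15 = £400,029.89.
Line 2 (4367.17.95, Velon, 1,458 kg, £160,977.78):
Base rate for 4367.17.95 is 5.5%.
4367.17.95 has an FTA preferential rate, but origin Velon is not Ravica; base rate stands.
Duty = £160,977.78 × 5.5% = £8,853.78.
Line 3 (5173.72.49, Ravica, 2,714 units, £266,433.38):
Base rate for 5173.72.49 is 2% + £1.93/unit.
Origin Ravica qualifies under the Bralos–Ravica agreement and 5173.72.49 is covered: preferential rate Free applies instead.
The additional-duty order on 5173.72.49 targets Pelania, not Ravica; it does not apply.
Duty = £266,433.38 × 0% = £0.00.
Total = £400,029.89 + £8,853.78 + £0.00 = £408,883.67.

£408,883.67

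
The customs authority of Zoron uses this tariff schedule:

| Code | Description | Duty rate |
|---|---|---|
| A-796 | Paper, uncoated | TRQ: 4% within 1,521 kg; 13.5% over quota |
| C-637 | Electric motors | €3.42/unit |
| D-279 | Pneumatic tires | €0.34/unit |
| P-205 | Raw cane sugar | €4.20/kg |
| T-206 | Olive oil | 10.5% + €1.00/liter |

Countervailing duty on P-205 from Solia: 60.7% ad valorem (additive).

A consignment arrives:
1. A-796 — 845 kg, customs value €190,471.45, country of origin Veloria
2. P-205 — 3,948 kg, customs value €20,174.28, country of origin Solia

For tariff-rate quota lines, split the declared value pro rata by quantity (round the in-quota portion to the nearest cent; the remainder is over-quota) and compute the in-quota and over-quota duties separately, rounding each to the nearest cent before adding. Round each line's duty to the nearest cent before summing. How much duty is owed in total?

€36,446.25

Line 1 (A-796, Veloria, 845 kg, €190,471.45):
Code A-796 is under a tariff-rate quota (threshold 1,521 kg). Quantity 845 kg is within the quota, so the in-quota rate 4% applies to the full value.
Duty = €190,471.45 × 4% = €7,618.86.
Line 2 (P-205, Solia, 3,948 kg, €20,174.28):
Base rate for P-205 is €4.20/kg.
Additional duty on P-205 from Solia: +60.7% ad valorem. Applied ad valorem rate = 60.7%.
Duty = €20,174.28 × 60.7% + 3,948 × €4.20 = €28,827.39.
Total = €7,618.86 + €28,827.39 = €36,446.25.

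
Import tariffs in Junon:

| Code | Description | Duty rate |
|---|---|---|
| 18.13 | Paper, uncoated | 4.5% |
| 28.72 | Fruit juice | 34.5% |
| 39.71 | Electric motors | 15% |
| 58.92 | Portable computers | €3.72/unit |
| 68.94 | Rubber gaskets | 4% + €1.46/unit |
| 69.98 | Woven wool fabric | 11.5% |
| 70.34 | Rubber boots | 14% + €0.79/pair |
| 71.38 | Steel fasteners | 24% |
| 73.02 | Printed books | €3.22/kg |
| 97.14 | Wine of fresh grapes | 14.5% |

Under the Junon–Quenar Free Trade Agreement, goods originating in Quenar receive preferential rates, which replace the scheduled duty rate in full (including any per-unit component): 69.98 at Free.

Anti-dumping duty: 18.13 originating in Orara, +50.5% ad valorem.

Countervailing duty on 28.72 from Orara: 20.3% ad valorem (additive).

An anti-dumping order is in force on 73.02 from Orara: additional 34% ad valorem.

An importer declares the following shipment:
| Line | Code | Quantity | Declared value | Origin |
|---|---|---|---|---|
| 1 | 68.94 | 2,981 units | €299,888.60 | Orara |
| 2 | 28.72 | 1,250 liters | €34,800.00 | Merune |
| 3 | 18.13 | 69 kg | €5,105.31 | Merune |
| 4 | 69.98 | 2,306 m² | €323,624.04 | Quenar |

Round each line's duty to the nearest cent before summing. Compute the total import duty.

€28,583.54

Line 1 (68.94, Orara, 2,981 units, €299,888.60):
Base rate for 68.94 is 4% + €1.46/unit.
Duty = €299,888.60 × 4% + 2,981 × €1.46 = €16,347.80.
Line 2 (28.72, Merune, 1,250 liters, €34,800.00):
Base rate for 28.72 is 34.5%.
The additional-duty order on 28.72 targets Orara, not Merune; it does not apply.
Duty = €34,800.00 × 34.5% = €12,006.00.
Line 3 (18.13, Merune, 69 kg, €5,105.31):
Base rate for 18.13 is 4.5%.
The additional-duty order on 18.13 targets Orara, not Merune; it does not apply.
Duty = €5,105.31 × 4.5% = €229.74.
Line 4 (69.98, Quenar, 2,306 m², €323,624.04):
Base rate for 69.98 is 11.5%.
Origin Quenar qualifies under the Junon–Quenar agreement and 69.98 is covered: preferential rate Free applies instead.
Duty = €323,624.04 × 0% = €0.00.
Total = €16,347.80 + €12,006.00 + €229.74 + €0.00 = €28,583.54.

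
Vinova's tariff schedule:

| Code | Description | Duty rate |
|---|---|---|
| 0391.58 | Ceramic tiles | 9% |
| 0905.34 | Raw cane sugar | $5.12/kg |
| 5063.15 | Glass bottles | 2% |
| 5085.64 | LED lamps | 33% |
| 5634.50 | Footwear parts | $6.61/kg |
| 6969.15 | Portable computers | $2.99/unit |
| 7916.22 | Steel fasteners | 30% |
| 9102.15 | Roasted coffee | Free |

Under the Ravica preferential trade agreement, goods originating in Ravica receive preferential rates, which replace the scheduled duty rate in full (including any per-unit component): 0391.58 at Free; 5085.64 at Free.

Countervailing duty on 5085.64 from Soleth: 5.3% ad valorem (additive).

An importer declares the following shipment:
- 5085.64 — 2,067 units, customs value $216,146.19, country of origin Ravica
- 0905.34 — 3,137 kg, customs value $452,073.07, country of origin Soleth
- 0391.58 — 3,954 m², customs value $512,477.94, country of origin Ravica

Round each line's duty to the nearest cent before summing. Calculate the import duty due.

$16,061.44

Line 1 (5085.64, Ravica, 2,067 units, $216,146.19):
Base rate for 5085.64 is 33%.
Origin Ravica qualifies under the Vinova–Ravica agreement and 5085.64 is covered: preferential rate Free applies instead.
The additional-duty order on 5085.64 targets Soleth, not Ravica; it does not apply.
Duty = $216,146.19 × 0% = $0.00.
Line 2 (0905.34, Soleth, 3,137 kg, $452,073.07):
Base rate for 0905.34 is $5.12/kg.
Duty = 3,137 × $5.12 = $16,061.44.
Line 3 (0391.58, Ravica, 3,954 m², $512,477.94):
Base rate for 0391.58 is 9%.
Origin Ravica qualifies under the Vinova–Ravica agreement and 0391.58 is covered: preferential rate Free applies instead.
Duty = $512,477.94 × 0% = $0.00.
Total = $0.00 + $16,061.44 + $0.00 = $16,061.44.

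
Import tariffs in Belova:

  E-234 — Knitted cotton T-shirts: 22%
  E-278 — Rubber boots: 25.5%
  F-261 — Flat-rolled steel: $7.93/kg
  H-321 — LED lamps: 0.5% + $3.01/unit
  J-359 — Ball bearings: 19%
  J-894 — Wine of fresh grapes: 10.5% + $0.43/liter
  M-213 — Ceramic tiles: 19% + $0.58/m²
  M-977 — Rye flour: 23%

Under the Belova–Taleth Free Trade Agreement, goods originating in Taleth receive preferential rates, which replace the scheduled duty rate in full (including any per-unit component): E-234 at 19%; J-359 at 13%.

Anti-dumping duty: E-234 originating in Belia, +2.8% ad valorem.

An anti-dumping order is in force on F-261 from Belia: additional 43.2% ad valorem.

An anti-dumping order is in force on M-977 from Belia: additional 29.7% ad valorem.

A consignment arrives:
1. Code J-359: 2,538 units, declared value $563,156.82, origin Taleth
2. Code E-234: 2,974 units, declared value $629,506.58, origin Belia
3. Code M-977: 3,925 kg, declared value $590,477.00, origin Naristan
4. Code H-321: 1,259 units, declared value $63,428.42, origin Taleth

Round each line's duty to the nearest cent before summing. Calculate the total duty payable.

$369,244.46

Line 1 (J-359, Taleth, 2,538 units, $563,156.82):
Base rate for J-359 is 19%.
Origin Taleth qualifies under the Belova–Taleth agreement and J-359 is covered: preferential rate 13% applies instead.
Duty = $563,156.82 × 13% = $73,210.39.
Line 2 (E-234, Belia, 2,974 units, $629,506.58):
Base rate for E-234 is 22%.
E-234 has an FTA preferential rate, but origin Belia is not Taleth; base rate stands.
Additional duty on E-234 from Belia: +2.8%. Applied ad valorem rate: 22% + 2.8% = 24.8%.
Duty = $629,506.58 × 24.8% = $156,117.63.
Line 3 (M-977, Naristan, 3,925 kg, $590,477.00):
Base rate for M-977 is 23%.
The additional-duty order on M-977 targets Belia, not Naristan; it does not apply.
Duty = $590,477.00 × 23% = $135,809.71.
Line 4 (H-321, Taleth, 1,259 units, $63,428.42):
Base rate for H-321 is 0.5% + $3.01/unit.
Origin Taleth is the FTA partner but H-321 is not on the preference list; base rate stands.
Duty = $63,428.42 × 0.5% + 1,259 × $3.01 = $4,106.73.
Total = $73,210.39 + $156,117.63 + $135,809.71 + $4,106.73 = $369,244.46.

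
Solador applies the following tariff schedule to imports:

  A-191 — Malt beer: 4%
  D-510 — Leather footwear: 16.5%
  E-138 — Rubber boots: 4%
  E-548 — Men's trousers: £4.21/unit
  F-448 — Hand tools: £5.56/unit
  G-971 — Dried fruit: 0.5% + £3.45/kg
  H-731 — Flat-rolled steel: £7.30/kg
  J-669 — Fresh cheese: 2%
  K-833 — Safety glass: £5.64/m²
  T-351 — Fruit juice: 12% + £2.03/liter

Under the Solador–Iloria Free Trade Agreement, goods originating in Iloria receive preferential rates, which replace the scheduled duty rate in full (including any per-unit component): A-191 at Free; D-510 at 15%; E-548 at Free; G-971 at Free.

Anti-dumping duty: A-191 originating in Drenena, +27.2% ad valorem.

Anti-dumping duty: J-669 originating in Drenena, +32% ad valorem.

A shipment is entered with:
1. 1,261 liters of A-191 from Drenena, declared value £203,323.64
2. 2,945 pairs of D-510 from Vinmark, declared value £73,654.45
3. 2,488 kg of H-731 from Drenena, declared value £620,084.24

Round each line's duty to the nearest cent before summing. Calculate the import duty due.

Line 1 (A-191, Drenena, 1,261 liters, £203,323.64):
Base rate for A-191 is 4%.
A-191 has an FTA preferential rate, but origin Drenena is not Iloria; base rate stands.
Additional duty on A-191 from Drenena: +27.2%. Applied ad valorem rate: 4% + 27.2% = 31.2%.
Duty = £203,323.64 × 31.2% = £63,436.98.
Line 2 (D-510, Vinmark, 2,945 pairs, £73,654.45):
Base rate for D-510 is 16.5%.
D-510 has an FTA preferential rate, but origin Vinmark is not Iloria; base rate stands.
Duty = £73,654.45 × 16.5% = £12,152.98.
Line 3 (H-731, Drenena, 2,488 kg, £620,084.24):
Base rate for H-731 is £7.30/kg.
Duty = 2,488 × £7.30 = £18,162.40.
Total = £63,436.98 + £12,152.98 + £18,162.40 = £93,752.36.

£93,752.36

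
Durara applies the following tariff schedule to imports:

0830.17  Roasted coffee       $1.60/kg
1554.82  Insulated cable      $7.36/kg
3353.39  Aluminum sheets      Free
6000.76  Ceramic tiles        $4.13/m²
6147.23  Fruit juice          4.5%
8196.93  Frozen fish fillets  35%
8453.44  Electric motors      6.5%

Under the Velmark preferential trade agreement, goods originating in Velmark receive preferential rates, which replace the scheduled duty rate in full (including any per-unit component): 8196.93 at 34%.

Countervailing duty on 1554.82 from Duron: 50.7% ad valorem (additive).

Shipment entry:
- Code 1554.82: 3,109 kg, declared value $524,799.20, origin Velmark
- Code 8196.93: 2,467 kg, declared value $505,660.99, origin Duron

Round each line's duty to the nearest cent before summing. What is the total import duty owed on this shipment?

$199,863.59

Line 1 (1554.82, Velmark, 3,109 kg, $524,799.20):
Base rate for 1554.82 is $7.36/kg.
Origin Velmark is the FTA partner but 1554.82 is not on the preference list; base rate stands.
The additional-duty order on 1554.82 targets Duron, not Velmark; it does not apply.
Duty = 3,109 × $7.36 = $22,882.24.
Line 2 (8196.93, Duron, 2,467 kg, $505,660.99):
Base rate for 8196.93 is 35%.
8196.93 has an FTA preferential rate, but origin Duron is not Velmark; base rate stands.
Duty = $505,660.99 × 35% = $176,981.35.
Total = $22,882.24 + $176,981.35 = $199,863.59.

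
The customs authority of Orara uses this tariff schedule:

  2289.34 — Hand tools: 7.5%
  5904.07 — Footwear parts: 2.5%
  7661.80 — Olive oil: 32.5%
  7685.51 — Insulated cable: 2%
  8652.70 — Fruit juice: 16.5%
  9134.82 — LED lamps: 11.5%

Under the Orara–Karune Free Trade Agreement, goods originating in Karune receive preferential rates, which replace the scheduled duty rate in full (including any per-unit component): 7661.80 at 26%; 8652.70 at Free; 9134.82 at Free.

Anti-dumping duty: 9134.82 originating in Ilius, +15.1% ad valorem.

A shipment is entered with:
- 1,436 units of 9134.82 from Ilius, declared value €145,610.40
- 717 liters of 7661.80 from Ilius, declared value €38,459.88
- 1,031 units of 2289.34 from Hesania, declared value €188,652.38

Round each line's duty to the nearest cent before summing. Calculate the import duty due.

€65,380.76

Line 1 (9134.82, Ilius, 1,436 units, €145,610.40):
Base rate for 9134.82 is 11.5%.
9134.82 has an FTA preferential rate, but origin Ilius is not Karune; base rate stands.
Additional duty on 9134.82 from Ilius: +15.1%. Applied ad valorem rate: 11.5% + 15.1% = 26.6%.
Duty = €145,610.40 × 26.6% = €38,732.37.
Line 2 (7661.80, Ilius, 717 liters, €38,459.88):
Base rate for 7661.80 is 32.5%.
7661.80 has an FTA preferential rate, but origin Ilius is not Karune; base rate stands.
Duty = €38,459.88 × 32.5% = €12,499.46.
Line 3 (2289.34, Hesania, 1,031 units, €188,652.38):
Base rate for 2289.34 is 7.5%.
Duty = €188,652.38 × 7.5% = €14,148.93.
Total = €38,732.37 + €12,499.46 + €14,148.93 = €65,380.76.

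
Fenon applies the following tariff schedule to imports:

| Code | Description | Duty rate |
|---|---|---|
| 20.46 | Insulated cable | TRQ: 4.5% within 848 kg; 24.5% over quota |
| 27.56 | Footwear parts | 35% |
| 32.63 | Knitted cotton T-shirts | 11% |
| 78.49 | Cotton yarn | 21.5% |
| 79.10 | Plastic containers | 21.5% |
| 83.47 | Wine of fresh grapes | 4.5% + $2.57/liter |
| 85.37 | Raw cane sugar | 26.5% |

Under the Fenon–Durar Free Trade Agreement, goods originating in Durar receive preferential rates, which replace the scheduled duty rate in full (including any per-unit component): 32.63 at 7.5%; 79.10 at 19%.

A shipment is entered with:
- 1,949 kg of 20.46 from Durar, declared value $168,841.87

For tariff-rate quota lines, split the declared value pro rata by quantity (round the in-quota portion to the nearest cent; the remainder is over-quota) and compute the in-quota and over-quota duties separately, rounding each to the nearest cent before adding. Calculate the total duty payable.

$26,673.81

Line 1 (20.46, Durar, 1,949 kg, $168,841.87):
Code 20.46 is under a tariff-rate quota (threshold 848 kg). In-quota: 848 kg at 4.5%; over-quota: 1,101 kg at 24.5%.
Pro-rata value split: in-quota = $168,841.87 × 848/1,949 = $73,462.24; over-quota = $168,841.87 − $73,462.24 = $95,379.63.
In-quota duty = $73,462.24 × 4.5% = $3,305.80. Over-quota duty = $95,379.63 × 24.5% = $23,368.01.
Line duty = $3,305.80 + $23,368.01 = $26,673.81.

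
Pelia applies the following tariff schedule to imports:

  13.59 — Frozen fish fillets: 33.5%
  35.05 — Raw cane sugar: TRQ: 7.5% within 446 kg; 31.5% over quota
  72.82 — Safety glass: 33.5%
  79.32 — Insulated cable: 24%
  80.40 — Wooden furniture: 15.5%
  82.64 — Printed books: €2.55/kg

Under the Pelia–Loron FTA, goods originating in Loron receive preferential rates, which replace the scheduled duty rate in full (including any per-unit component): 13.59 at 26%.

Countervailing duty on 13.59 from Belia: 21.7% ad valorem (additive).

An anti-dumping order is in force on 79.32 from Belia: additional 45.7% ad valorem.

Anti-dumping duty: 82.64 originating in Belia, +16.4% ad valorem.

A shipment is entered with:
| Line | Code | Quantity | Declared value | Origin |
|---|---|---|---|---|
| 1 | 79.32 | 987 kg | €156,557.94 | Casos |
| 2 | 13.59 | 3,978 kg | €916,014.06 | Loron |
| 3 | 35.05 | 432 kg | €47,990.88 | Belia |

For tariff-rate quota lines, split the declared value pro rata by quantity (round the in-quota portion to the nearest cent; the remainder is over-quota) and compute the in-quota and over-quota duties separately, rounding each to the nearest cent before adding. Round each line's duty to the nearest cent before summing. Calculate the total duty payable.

€279,336.89

Line 1 (79.32, Casos, 987 kg, €156,557.94):
Base rate for 79.32 is 24%.
The additional-duty order on 79.32 targets Belia, not Casos; it does not apply.
Duty = €156,557.94 × 24% = €37,573.91.
Line 2 (13.59, Loron, 3,978 kg, €916,014.06):
Base rate for 13.59 is 33.5%.
Origin Loron qualifies under the Pelia–Loron agreement and 13.59 is covered: preferential rate 26% applies instead.
The additional-duty order on 13.59 targets Belia, not Loron; it does not apply.
Duty = €916,014.06 × 26% = €238,163.66.
Line 3 (35.05, Belia, 432 kg, €47,990.88):
Code 35.05 is under a tariff-rate quota (threshold 446 kg). Quantity 432 kg is within the quota, so the in-quota rate 7.5% applies to the full value.
Duty = €47,990.88 × 7.5% = €3,599.32.
Total = €37,573.91 + €238,163.66 + €3,599.32 = €279,336.89.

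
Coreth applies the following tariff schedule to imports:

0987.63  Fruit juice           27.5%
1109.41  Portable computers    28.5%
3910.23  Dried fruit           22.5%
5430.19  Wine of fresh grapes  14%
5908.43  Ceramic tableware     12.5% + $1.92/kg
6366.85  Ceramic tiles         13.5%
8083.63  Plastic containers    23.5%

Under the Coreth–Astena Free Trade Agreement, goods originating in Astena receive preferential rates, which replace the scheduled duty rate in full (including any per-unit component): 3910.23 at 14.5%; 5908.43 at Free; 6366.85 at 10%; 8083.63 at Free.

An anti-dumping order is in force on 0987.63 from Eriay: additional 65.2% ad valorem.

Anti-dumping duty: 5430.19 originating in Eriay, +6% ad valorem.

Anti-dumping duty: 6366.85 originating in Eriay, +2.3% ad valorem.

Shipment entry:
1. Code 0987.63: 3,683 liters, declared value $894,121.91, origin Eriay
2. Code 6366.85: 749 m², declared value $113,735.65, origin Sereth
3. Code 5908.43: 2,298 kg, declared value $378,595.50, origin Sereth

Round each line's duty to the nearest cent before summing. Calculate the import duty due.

$895,941.92

Line 1 (0987.63, Eriay, 3,683 liters, $894,121.91):
Base rate for 0987.63 is 27.5%.
Additional duty on 0987.63 from Eriay: +65.2%. Applied ad valorem rate: 27.5% + 65.2% = 92.7%.
Duty = $894,121.91 × 92.7% = $828,851.01.
Line 2 (6366.85, Sereth, 749 m², $113,735.65):
Base rate for 6366.85 is 13.5%.
6366.85 has an FTA preferential rate, but origin Sereth is not Astena; base rate stands.
The additional-duty order on 6366.85 targets Eriay, not Sereth; it does not apply.
Duty = $113,735.65 × 13.5% = $15,354.31.
Line 3 (5908.43, Sereth, 2,298 kg, $378,595.50):
Base rate for 5908.43 is 12.5% + $1.92/kg.
5908.43 has an FTA preferential rate, but origin Sereth is not Astena; base rate stands.
Duty = $378,595.50 × 12.5% + 2,298 × $1.92 = $51,736.60.
Total = $828,851.01 + $15,354.31 + $51,736.60 = $895,941.92.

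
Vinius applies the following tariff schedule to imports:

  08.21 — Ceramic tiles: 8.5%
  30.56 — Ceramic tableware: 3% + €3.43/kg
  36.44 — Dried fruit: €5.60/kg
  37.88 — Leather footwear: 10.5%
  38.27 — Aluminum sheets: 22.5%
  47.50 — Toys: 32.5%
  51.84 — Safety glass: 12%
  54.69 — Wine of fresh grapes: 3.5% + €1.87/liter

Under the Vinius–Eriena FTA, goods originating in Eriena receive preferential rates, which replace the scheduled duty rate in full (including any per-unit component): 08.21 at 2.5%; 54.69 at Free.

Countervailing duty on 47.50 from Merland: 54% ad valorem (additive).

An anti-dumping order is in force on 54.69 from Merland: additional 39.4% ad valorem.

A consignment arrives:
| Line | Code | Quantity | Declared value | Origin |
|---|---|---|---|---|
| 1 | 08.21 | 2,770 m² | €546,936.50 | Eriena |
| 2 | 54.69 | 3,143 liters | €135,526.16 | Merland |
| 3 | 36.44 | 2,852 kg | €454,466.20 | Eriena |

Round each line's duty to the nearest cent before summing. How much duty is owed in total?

Line 1 (08.21, Eriena, 2,770 m², €546,936.50):
Base rate for 08.21 is 8.5%.
Origin Eriena qualifies under the Vinius–Eriena agreement and 08.21 is covered: preferential rate 2.5% applies instead.
Duty = €546,936.50 × 2.5% = €13,673.41.
Line 2 (54.69, Merland, 3,143 liters, €135,526.16):
Base rate for 54.69 is 3.5% + €1.87/liter.
54.69 has an FTA preferential rate, but origin Merland is not Eriena; base rate stands.
Additional duty on 54.69 from Merland: +39.4%. Applied ad valorem rate: 3.5% + 39.4% = 42.9%.
Duty = €135,526.16 × 42.9% + 3,143 × €1.87 = €64,018.13.
Line 3 (36.44, Eriena, 2,852 kg, €454,466.20):
Base rate for 36.44 is €5.60/kg.
Origin Eriena is the FTA partner but 36.44 is not on the preference list; base rate stands.
Duty = 2,852 × €5.60 = €15,971.20.
Total = €13,673.41 + €64,018.13 + €15,971.20 = €93,662.74.

€93,662.74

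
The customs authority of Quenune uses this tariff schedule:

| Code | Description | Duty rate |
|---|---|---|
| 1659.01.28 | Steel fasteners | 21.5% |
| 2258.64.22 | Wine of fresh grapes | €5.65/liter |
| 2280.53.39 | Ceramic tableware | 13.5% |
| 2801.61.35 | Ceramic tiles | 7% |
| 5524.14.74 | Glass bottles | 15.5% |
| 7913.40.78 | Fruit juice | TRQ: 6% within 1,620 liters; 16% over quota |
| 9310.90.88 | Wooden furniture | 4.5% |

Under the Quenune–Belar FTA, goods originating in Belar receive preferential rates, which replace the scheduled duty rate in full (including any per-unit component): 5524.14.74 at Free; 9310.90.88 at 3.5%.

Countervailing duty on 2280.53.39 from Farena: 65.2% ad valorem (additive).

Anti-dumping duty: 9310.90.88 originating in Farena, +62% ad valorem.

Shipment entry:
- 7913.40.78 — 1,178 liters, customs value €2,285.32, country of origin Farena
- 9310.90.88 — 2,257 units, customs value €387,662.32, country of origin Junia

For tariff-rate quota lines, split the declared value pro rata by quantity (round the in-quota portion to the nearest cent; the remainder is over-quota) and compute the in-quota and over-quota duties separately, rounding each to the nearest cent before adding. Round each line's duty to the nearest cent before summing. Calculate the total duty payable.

€17,581.92

Line 1 (7913.40.78, Farena, 1,178 liters, €2,285.32):
Code 7913.40.78 is under a tariff-rate quota (threshold 1,620 liters). Quantity 1,178 liters is within the quota, so the in-quota rate 6% applies to the full value.
Duty = €2,285.32 × 6% = €137.12.
Line 2 (9310.90.88, Junia, 2,257 units, €387,662.32):
Base rate for 9310.90.88 is 4.5%.
9310.90.88 has an FTA preferential rate, but origin Junia is not Belar; base rate stands.
The additional-duty order on 9310.90.88 targets Farena, not Junia; it does not apply.
Duty = €387,662.32 × 4.5% = €17,444.80.
Total = €137.12 + €17,444.80 = €17,581.92.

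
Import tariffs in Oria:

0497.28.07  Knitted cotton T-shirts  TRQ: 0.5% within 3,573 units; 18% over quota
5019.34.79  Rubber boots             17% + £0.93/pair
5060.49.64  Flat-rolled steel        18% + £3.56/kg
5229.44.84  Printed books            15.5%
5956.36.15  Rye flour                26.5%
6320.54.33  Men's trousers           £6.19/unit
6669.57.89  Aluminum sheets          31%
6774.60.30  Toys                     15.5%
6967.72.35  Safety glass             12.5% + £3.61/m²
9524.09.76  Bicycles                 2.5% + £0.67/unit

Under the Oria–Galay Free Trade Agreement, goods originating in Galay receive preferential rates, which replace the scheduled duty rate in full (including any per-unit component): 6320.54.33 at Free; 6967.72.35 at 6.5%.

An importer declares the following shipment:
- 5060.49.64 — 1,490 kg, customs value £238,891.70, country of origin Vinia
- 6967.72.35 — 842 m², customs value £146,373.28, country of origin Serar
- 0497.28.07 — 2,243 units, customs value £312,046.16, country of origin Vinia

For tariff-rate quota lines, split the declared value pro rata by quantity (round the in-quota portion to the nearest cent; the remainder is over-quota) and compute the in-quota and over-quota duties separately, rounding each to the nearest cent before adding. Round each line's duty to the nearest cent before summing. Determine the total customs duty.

£71,201.42

Line 1 (5060.49.64, Vinia, 1,490 kg, £238,891.70):
Base rate for 5060.49.64 is 18% + £3.56/kg.
Duty = £238,891.70 × 18% + 1,490 × £3.56 = £48,304.91.
Line 2 (6967.72.35, Serar, 842 m², £146,373.28):
Base rate for 6967.72.35 is 12.5% + £3.61/m².
6967.72.35 has an FTA preferential rate, but origin Serar is not Galay; base rate stands.
Duty = £146,373.28 × 12.5% + 842 × £3.61 = £21,336.28.
Line 3 (0497.28.07, Vinia, 2,243 units, £312,046.16):
Code 0497.28.07 is under a tariff-rate quota (threshold 3,573 units). Quantity 2,243 units is within the quota, so the in-quota rate 0.5% applies to the full value.
Duty = £312,046.16 × 0.5% = £1,560.23.
Total = £48,304.91 + £21,336.28 + £1,560.23 = £71,201.42.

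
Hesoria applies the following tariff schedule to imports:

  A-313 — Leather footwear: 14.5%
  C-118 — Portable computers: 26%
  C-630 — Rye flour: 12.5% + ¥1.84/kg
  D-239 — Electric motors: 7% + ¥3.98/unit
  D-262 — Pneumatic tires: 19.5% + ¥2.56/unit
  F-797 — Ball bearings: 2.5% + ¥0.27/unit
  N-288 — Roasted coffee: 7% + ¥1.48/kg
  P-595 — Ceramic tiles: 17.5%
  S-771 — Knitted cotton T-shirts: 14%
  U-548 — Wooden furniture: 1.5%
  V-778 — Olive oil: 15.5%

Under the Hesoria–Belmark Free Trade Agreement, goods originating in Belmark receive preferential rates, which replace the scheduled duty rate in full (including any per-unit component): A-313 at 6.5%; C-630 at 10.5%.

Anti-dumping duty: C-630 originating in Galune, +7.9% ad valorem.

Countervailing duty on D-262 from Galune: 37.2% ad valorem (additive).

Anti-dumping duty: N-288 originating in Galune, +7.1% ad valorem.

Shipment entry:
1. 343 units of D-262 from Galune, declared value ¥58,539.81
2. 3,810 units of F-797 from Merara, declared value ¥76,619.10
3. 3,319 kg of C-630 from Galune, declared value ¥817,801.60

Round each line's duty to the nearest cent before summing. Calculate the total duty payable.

Line 1 (D-262, Galune, 343 units, ¥58,539.81):
Base rate for D-262 is 19.5% + ¥2.56/unit.
Additional duty on D-262 from Galune: +37.2%. Applied ad valorem rate: 19.5% + 37.2% = 56.7%.
Duty = ¥58,539.81 × 56.7% + 343 × ¥2.56 = ¥34,070.15.
Line 2 (F-797, Merara, 3,810 units, ¥76,619.10):
Base rate for F-797 is 2.5% + ¥0.27/unit.
Duty = ¥76,619.10 × 2.5% + 3,810 × ¥0.27 = ¥2,944.18.
Line 3 (C-630, Galune, 3,319 kg, ¥817,801.60):
Base rate for C-630 is 12.5% + ¥1.84/kg.
C-630 has an FTA preferential rate, but origin Galune is not Belmark; base rate stands.
Additional duty on C-630 from Galune: +7.9%. Applied ad valorem rate: 12.5% + 7.9% = 20.4%.
Duty = ¥817,801.60 × 20.4% + 3,319 × ¥1.84 = ¥172,938.49.
Total = ¥34,070.15 + ¥2,944.18 + ¥172,938.49 = ¥209,952.82.

¥209,952.82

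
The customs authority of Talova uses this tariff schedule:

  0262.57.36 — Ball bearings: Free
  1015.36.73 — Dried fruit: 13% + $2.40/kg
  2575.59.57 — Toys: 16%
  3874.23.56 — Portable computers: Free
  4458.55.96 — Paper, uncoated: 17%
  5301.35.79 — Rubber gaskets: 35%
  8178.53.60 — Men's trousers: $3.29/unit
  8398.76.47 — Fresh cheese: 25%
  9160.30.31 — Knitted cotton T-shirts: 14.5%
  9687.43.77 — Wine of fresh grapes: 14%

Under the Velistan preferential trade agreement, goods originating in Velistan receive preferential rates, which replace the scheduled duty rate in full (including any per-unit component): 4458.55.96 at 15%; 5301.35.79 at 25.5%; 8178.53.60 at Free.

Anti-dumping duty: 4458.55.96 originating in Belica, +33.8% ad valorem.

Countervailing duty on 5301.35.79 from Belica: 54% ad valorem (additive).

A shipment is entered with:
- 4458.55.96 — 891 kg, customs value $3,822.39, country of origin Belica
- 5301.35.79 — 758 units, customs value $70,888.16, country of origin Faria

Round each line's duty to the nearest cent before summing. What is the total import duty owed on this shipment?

$26,752.63

Line 1 (4458.55.96, Belica, 891 kg, $3,822.39):
Base rate for 4458.55.96 is 17%.
4458.55.96 has an FTA preferential rate, but origin Belica is not Velistan; base rate stands.
Additional duty on 4458.55.96 from Belica: +33.8%. Applied ad valorem rate: 17% + 33.8% = 50.8%.
Duty = $3,822.39 × 50.8% = $1,941.77.
Line 2 (5301.35.79, Faria, 758 units, $70,888.16):
Base rate for 5301.35.79 is 35%.
5301.35.79 has an FTA preferential rate, but origin Faria is not Velistan; base rate stands.
The additional-duty order on 5301.35.79 targets Belica, not Faria; it does not apply.
Duty = $70,888.16 × 35% = $24,810.86.
Total = $1,941.77 + $24,810.86 = $26,752.63.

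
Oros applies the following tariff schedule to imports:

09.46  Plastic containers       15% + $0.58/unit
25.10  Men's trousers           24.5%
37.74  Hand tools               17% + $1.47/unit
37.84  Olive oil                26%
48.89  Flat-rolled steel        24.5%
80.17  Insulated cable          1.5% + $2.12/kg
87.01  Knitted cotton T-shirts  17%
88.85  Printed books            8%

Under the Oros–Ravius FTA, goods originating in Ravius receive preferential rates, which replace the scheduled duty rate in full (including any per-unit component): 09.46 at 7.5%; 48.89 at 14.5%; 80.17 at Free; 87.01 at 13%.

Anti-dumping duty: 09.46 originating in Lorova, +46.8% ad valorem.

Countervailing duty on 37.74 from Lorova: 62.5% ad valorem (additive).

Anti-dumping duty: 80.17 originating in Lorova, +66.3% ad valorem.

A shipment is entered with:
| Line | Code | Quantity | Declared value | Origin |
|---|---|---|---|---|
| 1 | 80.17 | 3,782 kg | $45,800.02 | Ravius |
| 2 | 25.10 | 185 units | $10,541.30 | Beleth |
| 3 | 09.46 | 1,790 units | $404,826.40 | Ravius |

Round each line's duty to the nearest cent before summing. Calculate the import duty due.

Line 1 (80.17, Ravius, 3,782 kg, $45,800.02):
Base rate for 80.17 is 1.5% + $2.12/kg.
Origin Ravius qualifies under the Oros–Ravius agreement and 80.17 is covered: preferential rate Free applies instead.
The additional-duty order on 80.17 targets Lorova, not Ravius; it does not apply.
Duty = $45,800.02 × 0% = $0.00.
Line 2 (25.10, Beleth, 185 units, $10,541.30):
Base rate for 25.10 is 24.5%.
Duty = $10,541.30 × 24.5% = $2,582.62.
Line 3 (09.46, Ravius, 1,790 units, $404,826.40):
Base rate for 09.46 is 15% + $0.58/unit.
Origin Ravius qualifies under the Oros–Ravius agreement and 09.46 is covered: preferential rate 7.5% applies instead.
The additional-duty order on 09.46 targets Lorova, not Ravius; it does not apply.
Duty = $404,826.40 × 7.5% = $30,361.98.
Total = $0.00 + $2,582.62 + $30,361.98 = $32,944.60.

$32,944.60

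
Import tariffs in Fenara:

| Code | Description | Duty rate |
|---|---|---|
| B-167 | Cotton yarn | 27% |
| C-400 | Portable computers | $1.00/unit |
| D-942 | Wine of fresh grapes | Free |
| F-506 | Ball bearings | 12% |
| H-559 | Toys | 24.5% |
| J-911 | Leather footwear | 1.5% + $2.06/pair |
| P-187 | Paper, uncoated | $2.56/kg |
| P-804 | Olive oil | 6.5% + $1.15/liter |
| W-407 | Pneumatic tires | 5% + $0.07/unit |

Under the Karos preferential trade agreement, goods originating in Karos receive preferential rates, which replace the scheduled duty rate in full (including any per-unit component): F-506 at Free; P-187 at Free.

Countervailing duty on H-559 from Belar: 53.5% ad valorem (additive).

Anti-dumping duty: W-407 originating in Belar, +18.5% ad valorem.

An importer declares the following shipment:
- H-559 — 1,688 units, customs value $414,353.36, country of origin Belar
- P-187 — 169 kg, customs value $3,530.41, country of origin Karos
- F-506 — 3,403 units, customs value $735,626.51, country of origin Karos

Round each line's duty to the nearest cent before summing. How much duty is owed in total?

Line 1 (H-559, Belar, 1,688 units, $414,353.36):
Base rate for H-559 is 24.5%.
Additional duty on H-559 from Belar: +53.5%. Applied ad valorem rate: 24.5% + 53.5% = 78%.
Duty = $414,353.36 × 78% = $323,195.62.
Line 2 (P-187, Karos, 169 kg, $3,530.41):
Base rate for P-187 is $2.56/kg.
Origin Karos qualifies under the Fenara–Karos agreement and P-187 is covered: preferential rate Free applies instead.
Duty = $3,530.41 × 0% = $0.00.
Line 3 (F-506, Karos, 3,403 units, $735,626.51):
Base rate for F-506 is 12%.
Origin Karos qualifies under the Fenara–Karos agreement and F-506 is covered: preferential rate Free applies instead.
Duty = $735,626.51 × 0% = $0.00.
Total = $323,195.62 + $0.00 + $0.00 = $323,195.62.

$323,195.62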